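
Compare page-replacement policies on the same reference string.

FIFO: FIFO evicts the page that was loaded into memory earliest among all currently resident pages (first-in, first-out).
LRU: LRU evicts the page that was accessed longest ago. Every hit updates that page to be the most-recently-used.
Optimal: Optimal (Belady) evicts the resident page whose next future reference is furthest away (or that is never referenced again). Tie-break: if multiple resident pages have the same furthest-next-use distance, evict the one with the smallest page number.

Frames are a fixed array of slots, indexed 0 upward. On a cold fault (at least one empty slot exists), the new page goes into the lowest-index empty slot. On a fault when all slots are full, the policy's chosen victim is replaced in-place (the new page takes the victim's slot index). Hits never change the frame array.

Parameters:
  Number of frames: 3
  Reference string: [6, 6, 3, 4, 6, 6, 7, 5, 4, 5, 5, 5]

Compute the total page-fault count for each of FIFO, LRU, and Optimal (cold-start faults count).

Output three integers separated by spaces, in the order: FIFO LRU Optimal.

--- FIFO ---
  step 0: ref 6 -> FAULT, frames=[6,-,-] (faults so far: 1)
  step 1: ref 6 -> HIT, frames=[6,-,-] (faults so far: 1)
  step 2: ref 3 -> FAULT, frames=[6,3,-] (faults so far: 2)
  step 3: ref 4 -> FAULT, frames=[6,3,4] (faults so far: 3)
  step 4: ref 6 -> HIT, frames=[6,3,4] (faults so far: 3)
  step 5: ref 6 -> HIT, frames=[6,3,4] (faults so far: 3)
  step 6: ref 7 -> FAULT, evict 6, frames=[7,3,4] (faults so far: 4)
  step 7: ref 5 -> FAULT, evict 3, frames=[7,5,4] (faults so far: 5)
  step 8: ref 4 -> HIT, frames=[7,5,4] (faults so far: 5)
  step 9: ref 5 -> HIT, frames=[7,5,4] (faults so far: 5)
  step 10: ref 5 -> HIT, frames=[7,5,4] (faults so far: 5)
  step 11: ref 5 -> HIT, frames=[7,5,4] (faults so far: 5)
  FIFO total faults: 5
--- LRU ---
  step 0: ref 6 -> FAULT, frames=[6,-,-] (faults so far: 1)
  step 1: ref 6 -> HIT, frames=[6,-,-] (faults so far: 1)
  step 2: ref 3 -> FAULT, frames=[6,3,-] (faults so far: 2)
  step 3: ref 4 -> FAULT, frames=[6,3,4] (faults so far: 3)
  step 4: ref 6 -> HIT, frames=[6,3,4] (faults so far: 3)
  step 5: ref 6 -> HIT, frames=[6,3,4] (faults so far: 3)
  step 6: ref 7 -> FAULT, evict 3, frames=[6,7,4] (faults so far: 4)
  step 7: ref 5 -> FAULT, evict 4, frames=[6,7,5] (faults so far: 5)
  step 8: ref 4 -> FAULT, evict 6, frames=[4,7,5] (faults so far: 6)
  step 9: ref 5 -> HIT, frames=[4,7,5] (faults so far: 6)
  step 10: ref 5 -> HIT, frames=[4,7,5] (faults so far: 6)
  step 11: ref 5 -> HIT, frames=[4,7,5] (faults so far: 6)
  LRU total faults: 6
--- Optimal ---
  step 0: ref 6 -> FAULT, frames=[6,-,-] (faults so far: 1)
  step 1: ref 6 -> HIT, frames=[6,-,-] (faults so far: 1)
  step 2: ref 3 -> FAULT, frames=[6,3,-] (faults so far: 2)
  step 3: ref 4 -> FAULT, frames=[6,3,4] (faults so far: 3)
  step 4: ref 6 -> HIT, frames=[6,3,4] (faults so far: 3)
  step 5: ref 6 -> HIT, frames=[6,3,4] (faults so far: 3)
  step 6: ref 7 -> FAULT, evict 3, frames=[6,7,4] (faults so far: 4)
  step 7: ref 5 -> FAULT, evict 6, frames=[5,7,4] (faults so far: 5)
  step 8: ref 4 -> HIT, frames=[5,7,4] (faults so far: 5)
  step 9: ref 5 -> HIT, frames=[5,7,4] (faults so far: 5)
  step 10: ref 5 -> HIT, frames=[5,7,4] (faults so far: 5)
  step 11: ref 5 -> HIT, frames=[5,7,4] (faults so far: 5)
  Optimal total faults: 5

Answer: 5 6 5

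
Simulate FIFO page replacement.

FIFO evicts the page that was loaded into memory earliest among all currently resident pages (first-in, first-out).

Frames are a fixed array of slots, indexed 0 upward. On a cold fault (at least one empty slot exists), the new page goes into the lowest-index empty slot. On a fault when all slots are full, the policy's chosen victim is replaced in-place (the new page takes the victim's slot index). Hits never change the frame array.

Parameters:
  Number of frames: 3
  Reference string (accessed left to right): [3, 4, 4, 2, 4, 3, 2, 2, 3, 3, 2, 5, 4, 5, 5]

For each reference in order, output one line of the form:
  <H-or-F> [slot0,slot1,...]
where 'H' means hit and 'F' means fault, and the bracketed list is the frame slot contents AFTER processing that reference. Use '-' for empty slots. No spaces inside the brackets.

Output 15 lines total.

F [3,-,-]
F [3,4,-]
H [3,4,-]
F [3,4,2]
H [3,4,2]
H [3,4,2]
H [3,4,2]
H [3,4,2]
H [3,4,2]
H [3,4,2]
H [3,4,2]
F [5,4,2]
H [5,4,2]
H [5,4,2]
H [5,4,2]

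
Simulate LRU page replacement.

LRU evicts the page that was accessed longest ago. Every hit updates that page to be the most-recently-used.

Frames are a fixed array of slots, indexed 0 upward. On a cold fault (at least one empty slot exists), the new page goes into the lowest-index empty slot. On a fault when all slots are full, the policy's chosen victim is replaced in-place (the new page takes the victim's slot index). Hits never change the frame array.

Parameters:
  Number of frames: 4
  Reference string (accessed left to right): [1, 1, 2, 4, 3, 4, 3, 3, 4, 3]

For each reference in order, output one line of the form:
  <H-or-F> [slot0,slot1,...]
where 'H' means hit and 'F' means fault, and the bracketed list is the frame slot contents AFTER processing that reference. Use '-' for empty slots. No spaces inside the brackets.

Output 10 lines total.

F [1,-,-,-]
H [1,-,-,-]
F [1,2,-,-]
F [1,2,4,-]
F [1,2,4,3]
H [1,2,4,3]
H [1,2,4,3]
H [1,2,4,3]
H [1,2,4,3]
H [1,2,4,3]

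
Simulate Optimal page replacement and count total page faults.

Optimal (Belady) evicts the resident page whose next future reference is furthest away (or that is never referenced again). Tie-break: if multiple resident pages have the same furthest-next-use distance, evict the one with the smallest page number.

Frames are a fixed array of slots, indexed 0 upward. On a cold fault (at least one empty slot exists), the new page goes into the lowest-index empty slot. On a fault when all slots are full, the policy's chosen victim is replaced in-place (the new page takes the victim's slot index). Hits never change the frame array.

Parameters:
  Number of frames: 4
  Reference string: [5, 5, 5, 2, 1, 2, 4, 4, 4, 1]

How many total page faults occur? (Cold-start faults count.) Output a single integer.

Step 0: ref 5 → FAULT, frames=[5,-,-,-]
Step 1: ref 5 → HIT, frames=[5,-,-,-]
Step 2: ref 5 → HIT, frames=[5,-,-,-]
Step 3: ref 2 → FAULT, frames=[5,2,-,-]
Step 4: ref 1 → FAULT, frames=[5,2,1,-]
Step 5: ref 2 → HIT, frames=[5,2,1,-]
Step 6: ref 4 → FAULT, frames=[5,2,1,4]
Step 7: ref 4 → HIT, frames=[5,2,1,4]
Step 8: ref 4 → HIT, frames=[5,2,1,4]
Step 9: ref 1 → HIT, frames=[5,2,1,4]
Total faults: 4

Answer: 4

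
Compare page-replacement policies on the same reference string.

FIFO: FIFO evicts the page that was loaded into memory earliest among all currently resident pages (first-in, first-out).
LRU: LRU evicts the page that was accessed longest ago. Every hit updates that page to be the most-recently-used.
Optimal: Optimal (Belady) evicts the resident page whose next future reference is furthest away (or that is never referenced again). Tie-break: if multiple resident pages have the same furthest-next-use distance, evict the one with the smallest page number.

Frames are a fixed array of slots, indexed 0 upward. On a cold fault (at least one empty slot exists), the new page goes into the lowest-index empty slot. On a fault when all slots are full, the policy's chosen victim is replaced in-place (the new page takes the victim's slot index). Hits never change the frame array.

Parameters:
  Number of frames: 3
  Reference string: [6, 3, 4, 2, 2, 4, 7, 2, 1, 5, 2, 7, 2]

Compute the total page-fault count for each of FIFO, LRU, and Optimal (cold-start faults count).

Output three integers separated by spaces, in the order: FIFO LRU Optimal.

--- FIFO ---
  step 0: ref 6 -> FAULT, frames=[6,-,-] (faults so far: 1)
  step 1: ref 3 -> FAULT, frames=[6,3,-] (faults so far: 2)
  step 2: ref 4 -> FAULT, frames=[6,3,4] (faults so far: 3)
  step 3: ref 2 -> FAULT, evict 6, frames=[2,3,4] (faults so far: 4)
  step 4: ref 2 -> HIT, frames=[2,3,4] (faults so far: 4)
  step 5: ref 4 -> HIT, frames=[2,3,4] (faults so far: 4)
  step 6: ref 7 -> FAULT, evict 3, frames=[2,7,4] (faults so far: 5)
  step 7: ref 2 -> HIT, frames=[2,7,4] (faults so far: 5)
  step 8: ref 1 -> FAULT, evict 4, frames=[2,7,1] (faults so far: 6)
  step 9: ref 5 -> FAULT, evict 2, frames=[5,7,1] (faults so far: 7)
  step 10: ref 2 -> FAULT, evict 7, frames=[5,2,1] (faults so far: 8)
  step 11: ref 7 -> FAULT, evict 1, frames=[5,2,7] (faults so far: 9)
  step 12: ref 2 -> HIT, frames=[5,2,7] (faults so far: 9)
  FIFO total faults: 9
--- LRU ---
  step 0: ref 6 -> FAULT, frames=[6,-,-] (faults so far: 1)
  step 1: ref 3 -> FAULT, frames=[6,3,-] (faults so far: 2)
  step 2: ref 4 -> FAULT, frames=[6,3,4] (faults so far: 3)
  step 3: ref 2 -> FAULT, evict 6, frames=[2,3,4] (faults so far: 4)
  step 4: ref 2 -> HIT, frames=[2,3,4] (faults so far: 4)
  step 5: ref 4 -> HIT, frames=[2,3,4] (faults so far: 4)
  step 6: ref 7 -> FAULT, evict 3, frames=[2,7,4] (faults so far: 5)
  step 7: ref 2 -> HIT, frames=[2,7,4] (faults so far: 5)
  step 8: ref 1 -> FAULT, evict 4, frames=[2,7,1] (faults so far: 6)
  step 9: ref 5 -> FAULT, evict 7, frames=[2,5,1] (faults so far: 7)
  step 10: ref 2 -> HIT, frames=[2,5,1] (faults so far: 7)
  step 11: ref 7 -> FAULT, evict 1, frames=[2,5,7] (faults so far: 8)
  step 12: ref 2 -> HIT, frames=[2,5,7] (faults so far: 8)
  LRU total faults: 8
--- Optimal ---
  step 0: ref 6 -> FAULT, frames=[6,-,-] (faults so far: 1)
  step 1: ref 3 -> FAULT, frames=[6,3,-] (faults so far: 2)
  step 2: ref 4 -> FAULT, frames=[6,3,4] (faults so far: 3)
  step 3: ref 2 -> FAULT, evict 3, frames=[6,2,4] (faults so far: 4)
  step 4: ref 2 -> HIT, frames=[6,2,4] (faults so far: 4)
  step 5: ref 4 -> HIT, frames=[6,2,4] (faults so far: 4)
  step 6: ref 7 -> FAULT, evict 4, frames=[6,2,7] (faults so far: 5)
  step 7: ref 2 -> HIT, frames=[6,2,7] (faults so far: 5)
  step 8: ref 1 -> FAULT, evict 6, frames=[1,2,7] (faults so far: 6)
  step 9: ref 5 -> FAULT, evict 1, frames=[5,2,7] (faults so far: 7)
  step 10: ref 2 -> HIT, frames=[5,2,7] (faults so far: 7)
  step 11: ref 7 -> HIT, frames=[5,2,7] (faults so far: 7)
  step 12: ref 2 -> HIT, frames=[5,2,7] (faults so far: 7)
  Optimal total faults: 7

Answer: 9 8 7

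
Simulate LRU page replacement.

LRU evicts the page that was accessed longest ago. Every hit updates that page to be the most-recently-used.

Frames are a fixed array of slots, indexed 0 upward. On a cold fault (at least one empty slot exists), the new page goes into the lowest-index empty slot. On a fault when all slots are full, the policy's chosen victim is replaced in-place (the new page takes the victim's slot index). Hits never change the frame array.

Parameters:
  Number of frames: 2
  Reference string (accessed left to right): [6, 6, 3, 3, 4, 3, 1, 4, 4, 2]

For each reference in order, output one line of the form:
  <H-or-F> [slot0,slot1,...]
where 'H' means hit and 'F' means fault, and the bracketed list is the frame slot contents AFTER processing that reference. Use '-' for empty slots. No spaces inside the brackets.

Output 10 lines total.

F [6,-]
H [6,-]
F [6,3]
H [6,3]
F [4,3]
H [4,3]
F [1,3]
F [1,4]
H [1,4]
F [2,4]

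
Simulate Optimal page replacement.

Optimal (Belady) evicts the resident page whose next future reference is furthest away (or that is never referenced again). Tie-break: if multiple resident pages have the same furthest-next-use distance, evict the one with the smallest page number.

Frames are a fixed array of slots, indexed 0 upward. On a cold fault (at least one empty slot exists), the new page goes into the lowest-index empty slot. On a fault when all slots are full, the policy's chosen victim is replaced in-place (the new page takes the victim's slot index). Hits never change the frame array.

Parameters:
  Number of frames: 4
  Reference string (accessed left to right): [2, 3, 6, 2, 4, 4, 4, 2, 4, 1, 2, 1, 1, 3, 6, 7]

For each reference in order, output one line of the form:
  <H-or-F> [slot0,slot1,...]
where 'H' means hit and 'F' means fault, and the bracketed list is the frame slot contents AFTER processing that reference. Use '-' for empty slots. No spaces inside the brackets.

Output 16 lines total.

F [2,-,-,-]
F [2,3,-,-]
F [2,3,6,-]
H [2,3,6,-]
F [2,3,6,4]
H [2,3,6,4]
H [2,3,6,4]
H [2,3,6,4]
H [2,3,6,4]
F [2,3,6,1]
H [2,3,6,1]
H [2,3,6,1]
H [2,3,6,1]
H [2,3,6,1]
H [2,3,6,1]
F [2,3,6,7]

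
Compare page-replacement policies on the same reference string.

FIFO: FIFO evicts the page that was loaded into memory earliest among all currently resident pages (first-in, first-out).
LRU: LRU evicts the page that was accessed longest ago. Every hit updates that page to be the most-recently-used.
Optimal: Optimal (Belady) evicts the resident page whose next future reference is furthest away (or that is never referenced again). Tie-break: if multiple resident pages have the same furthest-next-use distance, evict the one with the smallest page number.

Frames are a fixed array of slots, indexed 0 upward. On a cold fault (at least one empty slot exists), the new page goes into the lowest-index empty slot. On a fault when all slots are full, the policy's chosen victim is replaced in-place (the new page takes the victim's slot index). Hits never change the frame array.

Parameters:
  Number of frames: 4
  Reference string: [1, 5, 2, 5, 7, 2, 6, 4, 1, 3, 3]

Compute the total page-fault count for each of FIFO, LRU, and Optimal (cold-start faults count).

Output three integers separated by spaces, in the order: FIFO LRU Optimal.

--- FIFO ---
  step 0: ref 1 -> FAULT, frames=[1,-,-,-] (faults so far: 1)
  step 1: ref 5 -> FAULT, frames=[1,5,-,-] (faults so far: 2)
  step 2: ref 2 -> FAULT, frames=[1,5,2,-] (faults so far: 3)
  step 3: ref 5 -> HIT, frames=[1,5,2,-] (faults so far: 3)
  step 4: ref 7 -> FAULT, frames=[1,5,2,7] (faults so far: 4)
  step 5: ref 2 -> HIT, frames=[1,5,2,7] (faults so far: 4)
  step 6: ref 6 -> FAULT, evict 1, frames=[6,5,2,7] (faults so far: 5)
  step 7: ref 4 -> FAULT, evict 5, frames=[6,4,2,7] (faults so far: 6)
  step 8: ref 1 -> FAULT, evict 2, frames=[6,4,1,7] (faults so far: 7)
  step 9: ref 3 -> FAULT, evict 7, frames=[6,4,1,3] (faults so far: 8)
  step 10: ref 3 -> HIT, frames=[6,4,1,3] (faults so far: 8)
  FIFO total faults: 8
--- LRU ---
  step 0: ref 1 -> FAULT, frames=[1,-,-,-] (faults so far: 1)
  step 1: ref 5 -> FAULT, frames=[1,5,-,-] (faults so far: 2)
  step 2: ref 2 -> FAULT, frames=[1,5,2,-] (faults so far: 3)
  step 3: ref 5 -> HIT, frames=[1,5,2,-] (faults so far: 3)
  step 4: ref 7 -> FAULT, frames=[1,5,2,7] (faults so far: 4)
  step 5: ref 2 -> HIT, frames=[1,5,2,7] (faults so far: 4)
  step 6: ref 6 -> FAULT, evict 1, frames=[6,5,2,7] (faults so far: 5)
  step 7: ref 4 -> FAULT, evict 5, frames=[6,4,2,7] (faults so far: 6)
  step 8: ref 1 -> FAULT, evict 7, frames=[6,4,2,1] (faults so far: 7)
  step 9: ref 3 -> FAULT, evict 2, frames=[6,4,3,1] (faults so far: 8)
  step 10: ref 3 -> HIT, frames=[6,4,3,1] (faults so far: 8)
  LRU total faults: 8
--- Optimal ---
  step 0: ref 1 -> FAULT, frames=[1,-,-,-] (faults so far: 1)
  step 1: ref 5 -> FAULT, frames=[1,5,-,-] (faults so far: 2)
  step 2: ref 2 -> FAULT, frames=[1,5,2,-] (faults so far: 3)
  step 3: ref 5 -> HIT, frames=[1,5,2,-] (faults so far: 3)
  step 4: ref 7 -> FAULT, frames=[1,5,2,7] (faults so far: 4)
  step 5: ref 2 -> HIT, frames=[1,5,2,7] (faults so far: 4)
  step 6: ref 6 -> FAULT, evict 2, frames=[1,5,6,7] (faults so far: 5)
  step 7: ref 4 -> FAULT, evict 5, frames=[1,4,6,7] (faults so far: 6)
  step 8: ref 1 -> HIT, frames=[1,4,6,7] (faults so far: 6)
  step 9: ref 3 -> FAULT, evict 1, frames=[3,4,6,7] (faults so far: 7)
  step 10: ref 3 -> HIT, frames=[3,4,6,7] (faults so far: 7)
  Optimal total faults: 7

Answer: 8 8 7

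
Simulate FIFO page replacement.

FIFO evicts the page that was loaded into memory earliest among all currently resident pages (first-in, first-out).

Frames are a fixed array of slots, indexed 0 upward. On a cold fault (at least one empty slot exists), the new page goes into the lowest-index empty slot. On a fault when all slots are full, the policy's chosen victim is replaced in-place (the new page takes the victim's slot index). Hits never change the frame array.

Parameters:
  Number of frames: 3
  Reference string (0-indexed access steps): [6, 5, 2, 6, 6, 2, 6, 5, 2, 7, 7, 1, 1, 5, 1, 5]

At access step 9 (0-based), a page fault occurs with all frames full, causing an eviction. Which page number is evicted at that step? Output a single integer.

Step 0: ref 6 -> FAULT, frames=[6,-,-]
Step 1: ref 5 -> FAULT, frames=[6,5,-]
Step 2: ref 2 -> FAULT, frames=[6,5,2]
Step 3: ref 6 -> HIT, frames=[6,5,2]
Step 4: ref 6 -> HIT, frames=[6,5,2]
Step 5: ref 2 -> HIT, frames=[6,5,2]
Step 6: ref 6 -> HIT, frames=[6,5,2]
Step 7: ref 5 -> HIT, frames=[6,5,2]
Step 8: ref 2 -> HIT, frames=[6,5,2]
Step 9: ref 7 -> FAULT, evict 6, frames=[7,5,2]
At step 9: evicted page 6

Answer: 6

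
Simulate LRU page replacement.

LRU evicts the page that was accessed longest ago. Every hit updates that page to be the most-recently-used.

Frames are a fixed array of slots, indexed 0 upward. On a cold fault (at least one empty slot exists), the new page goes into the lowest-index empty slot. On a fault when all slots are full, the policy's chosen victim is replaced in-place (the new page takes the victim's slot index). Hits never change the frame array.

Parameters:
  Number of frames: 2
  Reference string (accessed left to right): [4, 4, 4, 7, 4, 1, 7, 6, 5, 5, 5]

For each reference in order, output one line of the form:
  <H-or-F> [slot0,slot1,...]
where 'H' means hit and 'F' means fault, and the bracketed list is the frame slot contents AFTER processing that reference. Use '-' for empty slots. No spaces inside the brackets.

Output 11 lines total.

F [4,-]
H [4,-]
H [4,-]
F [4,7]
H [4,7]
F [4,1]
F [7,1]
F [7,6]
F [5,6]
H [5,6]
H [5,6]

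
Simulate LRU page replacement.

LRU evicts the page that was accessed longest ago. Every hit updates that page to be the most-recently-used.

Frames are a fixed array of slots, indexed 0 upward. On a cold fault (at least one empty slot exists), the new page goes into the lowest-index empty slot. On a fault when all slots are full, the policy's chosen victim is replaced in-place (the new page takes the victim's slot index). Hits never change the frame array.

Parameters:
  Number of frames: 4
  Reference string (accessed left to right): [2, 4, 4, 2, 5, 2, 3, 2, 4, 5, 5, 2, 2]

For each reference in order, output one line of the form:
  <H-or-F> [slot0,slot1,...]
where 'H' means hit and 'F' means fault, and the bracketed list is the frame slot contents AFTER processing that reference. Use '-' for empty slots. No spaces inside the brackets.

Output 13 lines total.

F [2,-,-,-]
F [2,4,-,-]
H [2,4,-,-]
H [2,4,-,-]
F [2,4,5,-]
H [2,4,5,-]
F [2,4,5,3]
H [2,4,5,3]
H [2,4,5,3]
H [2,4,5,3]
H [2,4,5,3]
H [2,4,5,3]
H [2,4,5,3]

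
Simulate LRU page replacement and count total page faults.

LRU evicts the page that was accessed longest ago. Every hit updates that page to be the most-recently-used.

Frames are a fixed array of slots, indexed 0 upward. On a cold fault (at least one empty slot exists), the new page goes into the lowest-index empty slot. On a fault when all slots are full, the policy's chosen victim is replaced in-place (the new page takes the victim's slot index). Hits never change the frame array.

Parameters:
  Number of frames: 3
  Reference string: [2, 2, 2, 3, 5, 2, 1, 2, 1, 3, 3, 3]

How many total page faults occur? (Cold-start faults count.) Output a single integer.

Answer: 5

Derivation:
Step 0: ref 2 → FAULT, frames=[2,-,-]
Step 1: ref 2 → HIT, frames=[2,-,-]
Step 2: ref 2 → HIT, frames=[2,-,-]
Step 3: ref 3 → FAULT, frames=[2,3,-]
Step 4: ref 5 → FAULT, frames=[2,3,5]
Step 5: ref 2 → HIT, frames=[2,3,5]
Step 6: ref 1 → FAULT (evict 3), frames=[2,1,5]
Step 7: ref 2 → HIT, frames=[2,1,5]
Step 8: ref 1 → HIT, frames=[2,1,5]
Step 9: ref 3 → FAULT (evict 5), frames=[2,1,3]
Step 10: ref 3 → HIT, frames=[2,1,3]
Step 11: ref 3 → HIT, frames=[2,1,3]
Total faults: 5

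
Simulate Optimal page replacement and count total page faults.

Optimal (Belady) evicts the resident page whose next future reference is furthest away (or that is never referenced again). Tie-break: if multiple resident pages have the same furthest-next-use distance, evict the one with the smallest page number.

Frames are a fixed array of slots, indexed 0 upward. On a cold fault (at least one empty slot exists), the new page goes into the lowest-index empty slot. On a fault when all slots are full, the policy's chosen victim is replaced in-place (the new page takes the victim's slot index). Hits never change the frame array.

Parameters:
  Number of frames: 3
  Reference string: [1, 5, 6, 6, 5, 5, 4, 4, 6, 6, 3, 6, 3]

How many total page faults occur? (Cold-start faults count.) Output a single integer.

Answer: 5

Derivation:
Step 0: ref 1 → FAULT, frames=[1,-,-]
Step 1: ref 5 → FAULT, frames=[1,5,-]
Step 2: ref 6 → FAULT, frames=[1,5,6]
Step 3: ref 6 → HIT, frames=[1,5,6]
Step 4: ref 5 → HIT, frames=[1,5,6]
Step 5: ref 5 → HIT, frames=[1,5,6]
Step 6: ref 4 → FAULT (evict 1), frames=[4,5,6]
Step 7: ref 4 → HIT, frames=[4,5,6]
Step 8: ref 6 → HIT, frames=[4,5,6]
Step 9: ref 6 → HIT, frames=[4,5,6]
Step 10: ref 3 → FAULT (evict 4), frames=[3,5,6]
Step 11: ref 6 → HIT, frames=[3,5,6]
Step 12: ref 3 → HIT, frames=[3,5,6]
Total faults: 5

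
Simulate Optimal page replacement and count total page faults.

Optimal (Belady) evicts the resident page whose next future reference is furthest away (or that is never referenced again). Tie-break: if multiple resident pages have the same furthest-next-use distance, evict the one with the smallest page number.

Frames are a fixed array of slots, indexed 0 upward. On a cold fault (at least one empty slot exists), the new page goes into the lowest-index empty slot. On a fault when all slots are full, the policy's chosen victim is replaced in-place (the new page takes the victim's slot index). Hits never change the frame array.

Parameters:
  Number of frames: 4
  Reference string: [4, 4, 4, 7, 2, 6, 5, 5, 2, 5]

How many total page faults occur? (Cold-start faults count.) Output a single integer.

Answer: 5

Derivation:
Step 0: ref 4 → FAULT, frames=[4,-,-,-]
Step 1: ref 4 → HIT, frames=[4,-,-,-]
Step 2: ref 4 → HIT, frames=[4,-,-,-]
Step 3: ref 7 → FAULT, frames=[4,7,-,-]
Step 4: ref 2 → FAULT, frames=[4,7,2,-]
Step 5: ref 6 → FAULT, frames=[4,7,2,6]
Step 6: ref 5 → FAULT (evict 4), frames=[5,7,2,6]
Step 7: ref 5 → HIT, frames=[5,7,2,6]
Step 8: ref 2 → HIT, frames=[5,7,2,6]
Step 9: ref 5 → HIT, frames=[5,7,2,6]
Total faults: 5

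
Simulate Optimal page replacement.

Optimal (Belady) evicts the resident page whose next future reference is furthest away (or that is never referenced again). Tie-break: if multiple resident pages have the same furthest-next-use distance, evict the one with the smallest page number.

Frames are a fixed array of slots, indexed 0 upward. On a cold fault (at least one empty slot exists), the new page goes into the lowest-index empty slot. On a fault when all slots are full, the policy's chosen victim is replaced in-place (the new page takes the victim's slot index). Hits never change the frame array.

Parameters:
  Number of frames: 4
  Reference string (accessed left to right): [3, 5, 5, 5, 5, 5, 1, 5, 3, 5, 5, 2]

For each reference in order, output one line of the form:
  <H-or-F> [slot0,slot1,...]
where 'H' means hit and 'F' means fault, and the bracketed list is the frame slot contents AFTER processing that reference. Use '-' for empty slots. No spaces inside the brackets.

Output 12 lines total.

F [3,-,-,-]
F [3,5,-,-]
H [3,5,-,-]
H [3,5,-,-]
H [3,5,-,-]
H [3,5,-,-]
F [3,5,1,-]
H [3,5,1,-]
H [3,5,1,-]
H [3,5,1,-]
H [3,5,1,-]
F [3,5,1,2]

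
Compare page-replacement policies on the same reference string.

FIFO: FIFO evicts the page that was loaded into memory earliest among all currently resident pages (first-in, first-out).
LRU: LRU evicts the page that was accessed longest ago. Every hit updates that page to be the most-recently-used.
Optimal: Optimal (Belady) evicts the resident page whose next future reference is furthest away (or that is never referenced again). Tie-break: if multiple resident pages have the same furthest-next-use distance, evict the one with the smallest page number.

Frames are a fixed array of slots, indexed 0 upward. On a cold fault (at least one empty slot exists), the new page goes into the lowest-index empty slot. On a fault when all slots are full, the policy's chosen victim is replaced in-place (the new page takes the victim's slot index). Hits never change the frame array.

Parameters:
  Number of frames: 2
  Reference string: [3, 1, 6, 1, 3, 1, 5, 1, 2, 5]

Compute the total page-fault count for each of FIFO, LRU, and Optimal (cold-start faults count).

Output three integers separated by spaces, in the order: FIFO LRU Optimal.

--- FIFO ---
  step 0: ref 3 -> FAULT, frames=[3,-] (faults so far: 1)
  step 1: ref 1 -> FAULT, frames=[3,1] (faults so far: 2)
  step 2: ref 6 -> FAULT, evict 3, frames=[6,1] (faults so far: 3)
  step 3: ref 1 -> HIT, frames=[6,1] (faults so far: 3)
  step 4: ref 3 -> FAULT, evict 1, frames=[6,3] (faults so far: 4)
  step 5: ref 1 -> FAULT, evict 6, frames=[1,3] (faults so far: 5)
  step 6: ref 5 -> FAULT, evict 3, frames=[1,5] (faults so far: 6)
  step 7: ref 1 -> HIT, frames=[1,5] (faults so far: 6)
  step 8: ref 2 -> FAULT, evict 1, frames=[2,5] (faults so far: 7)
  step 9: ref 5 -> HIT, frames=[2,5] (faults so far: 7)
  FIFO total faults: 7
--- LRU ---
  step 0: ref 3 -> FAULT, frames=[3,-] (faults so far: 1)
  step 1: ref 1 -> FAULT, frames=[3,1] (faults so far: 2)
  step 2: ref 6 -> FAULT, evict 3, frames=[6,1] (faults so far: 3)
  step 3: ref 1 -> HIT, frames=[6,1] (faults so far: 3)
  step 4: ref 3 -> FAULT, evict 6, frames=[3,1] (faults so far: 4)
  step 5: ref 1 -> HIT, frames=[3,1] (faults so far: 4)
  step 6: ref 5 -> FAULT, evict 3, frames=[5,1] (faults so far: 5)
  step 7: ref 1 -> HIT, frames=[5,1] (faults so far: 5)
  step 8: ref 2 -> FAULT, evict 5, frames=[2,1] (faults so far: 6)
  step 9: ref 5 -> FAULT, evict 1, frames=[2,5] (faults so far: 7)
  LRU total faults: 7
--- Optimal ---
  step 0: ref 3 -> FAULT, frames=[3,-] (faults so far: 1)
  step 1: ref 1 -> FAULT, frames=[3,1] (faults so far: 2)
  step 2: ref 6 -> FAULT, evict 3, frames=[6,1] (faults so far: 3)
  step 3: ref 1 -> HIT, frames=[6,1] (faults so far: 3)
  step 4: ref 3 -> FAULT, evict 6, frames=[3,1] (faults so far: 4)
  step 5: ref 1 -> HIT, frames=[3,1] (faults so far: 4)
  step 6: ref 5 -> FAULT, evict 3, frames=[5,1] (faults so far: 5)
  step 7: ref 1 -> HIT, frames=[5,1] (faults so far: 5)
  step 8: ref 2 -> FAULT, evict 1, frames=[5,2] (faults so far: 6)
  step 9: ref 5 -> HIT, frames=[5,2] (faults so far: 6)
  Optimal total faults: 6

Answer: 7 7 6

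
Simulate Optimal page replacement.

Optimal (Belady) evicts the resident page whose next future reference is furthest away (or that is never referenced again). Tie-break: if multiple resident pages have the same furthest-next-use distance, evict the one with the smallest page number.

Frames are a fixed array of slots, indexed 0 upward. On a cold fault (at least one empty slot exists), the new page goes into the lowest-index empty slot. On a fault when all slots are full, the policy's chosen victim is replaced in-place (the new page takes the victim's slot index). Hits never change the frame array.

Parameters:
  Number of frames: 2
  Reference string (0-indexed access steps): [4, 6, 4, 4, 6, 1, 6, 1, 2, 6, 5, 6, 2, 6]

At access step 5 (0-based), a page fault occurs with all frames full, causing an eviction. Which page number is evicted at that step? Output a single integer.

Step 0: ref 4 -> FAULT, frames=[4,-]
Step 1: ref 6 -> FAULT, frames=[4,6]
Step 2: ref 4 -> HIT, frames=[4,6]
Step 3: ref 4 -> HIT, frames=[4,6]
Step 4: ref 6 -> HIT, frames=[4,6]
Step 5: ref 1 -> FAULT, evict 4, frames=[1,6]
At step 5: evicted page 4

Answer: 4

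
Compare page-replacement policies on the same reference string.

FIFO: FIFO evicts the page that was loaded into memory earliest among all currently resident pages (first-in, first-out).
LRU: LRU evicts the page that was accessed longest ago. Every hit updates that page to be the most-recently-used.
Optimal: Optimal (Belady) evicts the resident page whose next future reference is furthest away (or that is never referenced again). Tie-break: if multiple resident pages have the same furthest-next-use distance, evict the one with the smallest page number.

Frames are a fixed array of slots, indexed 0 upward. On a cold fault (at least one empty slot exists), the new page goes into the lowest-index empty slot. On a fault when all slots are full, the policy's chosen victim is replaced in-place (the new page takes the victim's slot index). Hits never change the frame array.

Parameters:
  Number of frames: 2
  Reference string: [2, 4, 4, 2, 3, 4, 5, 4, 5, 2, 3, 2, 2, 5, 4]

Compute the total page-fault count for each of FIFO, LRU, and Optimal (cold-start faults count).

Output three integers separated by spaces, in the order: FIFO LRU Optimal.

--- FIFO ---
  step 0: ref 2 -> FAULT, frames=[2,-] (faults so far: 1)
  step 1: ref 4 -> FAULT, frames=[2,4] (faults so far: 2)
  step 2: ref 4 -> HIT, frames=[2,4] (faults so far: 2)
  step 3: ref 2 -> HIT, frames=[2,4] (faults so far: 2)
  step 4: ref 3 -> FAULT, evict 2, frames=[3,4] (faults so far: 3)
  step 5: ref 4 -> HIT, frames=[3,4] (faults so far: 3)
  step 6: ref 5 -> FAULT, evict 4, frames=[3,5] (faults so far: 4)
  step 7: ref 4 -> FAULT, evict 3, frames=[4,5] (faults so far: 5)
  step 8: ref 5 -> HIT, frames=[4,5] (faults so far: 5)
  step 9: ref 2 -> FAULT, evict 5, frames=[4,2] (faults so far: 6)
  step 10: ref 3 -> FAULT, evict 4, frames=[3,2] (faults so far: 7)
  step 11: ref 2 -> HIT, frames=[3,2] (faults so far: 7)
  step 12: ref 2 -> HIT, frames=[3,2] (faults so far: 7)
  step 13: ref 5 -> FAULT, evict 2, frames=[3,5] (faults so far: 8)
  step 14: ref 4 -> FAULT, evict 3, frames=[4,5] (faults so far: 9)
  FIFO total faults: 9
--- LRU ---
  step 0: ref 2 -> FAULT, frames=[2,-] (faults so far: 1)
  step 1: ref 4 -> FAULT, frames=[2,4] (faults so far: 2)
  step 2: ref 4 -> HIT, frames=[2,4] (faults so far: 2)
  step 3: ref 2 -> HIT, frames=[2,4] (faults so far: 2)
  step 4: ref 3 -> FAULT, evict 4, frames=[2,3] (faults so far: 3)
  step 5: ref 4 -> FAULT, evict 2, frames=[4,3] (faults so far: 4)
  step 6: ref 5 -> FAULT, evict 3, frames=[4,5] (faults so far: 5)
  step 7: ref 4 -> HIT, frames=[4,5] (faults so far: 5)
  step 8: ref 5 -> HIT, frames=[4,5] (faults so far: 5)
  step 9: ref 2 -> FAULT, evict 4, frames=[2,5] (faults so far: 6)
  step 10: ref 3 -> FAULT, evict 5, frames=[2,3] (faults so far: 7)
  step 11: ref 2 -> HIT, frames=[2,3] (faults so far: 7)
  step 12: ref 2 -> HIT, frames=[2,3] (faults so far: 7)
  step 13: ref 5 -> FAULT, evict 3, frames=[2,5] (faults so far: 8)
  step 14: ref 4 -> FAULT, evict 2, frames=[4,5] (faults so far: 9)
  LRU total faults: 9
--- Optimal ---
  step 0: ref 2 -> FAULT, frames=[2,-] (faults so far: 1)
  step 1: ref 4 -> FAULT, frames=[2,4] (faults so far: 2)
  step 2: ref 4 -> HIT, frames=[2,4] (faults so far: 2)
  step 3: ref 2 -> HIT, frames=[2,4] (faults so far: 2)
  step 4: ref 3 -> FAULT, evict 2, frames=[3,4] (faults so far: 3)
  step 5: ref 4 -> HIT, frames=[3,4] (faults so far: 3)
  step 6: ref 5 -> FAULT, evict 3, frames=[5,4] (faults so far: 4)
  step 7: ref 4 -> HIT, frames=[5,4] (faults so far: 4)
  step 8: ref 5 -> HIT, frames=[5,4] (faults so far: 4)
  step 9: ref 2 -> FAULT, evict 4, frames=[5,2] (faults so far: 5)
  step 10: ref 3 -> FAULT, evict 5, frames=[3,2] (faults so far: 6)
  step 11: ref 2 -> HIT, frames=[3,2] (faults so far: 6)
  step 12: ref 2 -> HIT, frames=[3,2] (faults so far: 6)
  step 13: ref 5 -> FAULT, evict 2, frames=[3,5] (faults so far: 7)
  step 14: ref 4 -> FAULT, evict 3, frames=[4,5] (faults so far: 8)
  Optimal total faults: 8

Answer: 9 9 8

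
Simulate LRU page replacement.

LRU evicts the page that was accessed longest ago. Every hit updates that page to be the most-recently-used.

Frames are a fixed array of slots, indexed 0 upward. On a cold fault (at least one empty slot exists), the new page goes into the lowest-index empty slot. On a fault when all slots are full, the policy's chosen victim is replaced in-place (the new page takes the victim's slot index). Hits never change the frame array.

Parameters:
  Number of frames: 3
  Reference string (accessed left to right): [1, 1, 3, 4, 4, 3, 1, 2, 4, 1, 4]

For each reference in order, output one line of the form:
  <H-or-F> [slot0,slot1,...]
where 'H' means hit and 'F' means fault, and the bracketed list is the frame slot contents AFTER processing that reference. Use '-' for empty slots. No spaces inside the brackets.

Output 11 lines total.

F [1,-,-]
H [1,-,-]
F [1,3,-]
F [1,3,4]
H [1,3,4]
H [1,3,4]
H [1,3,4]
F [1,3,2]
F [1,4,2]
H [1,4,2]
H [1,4,2]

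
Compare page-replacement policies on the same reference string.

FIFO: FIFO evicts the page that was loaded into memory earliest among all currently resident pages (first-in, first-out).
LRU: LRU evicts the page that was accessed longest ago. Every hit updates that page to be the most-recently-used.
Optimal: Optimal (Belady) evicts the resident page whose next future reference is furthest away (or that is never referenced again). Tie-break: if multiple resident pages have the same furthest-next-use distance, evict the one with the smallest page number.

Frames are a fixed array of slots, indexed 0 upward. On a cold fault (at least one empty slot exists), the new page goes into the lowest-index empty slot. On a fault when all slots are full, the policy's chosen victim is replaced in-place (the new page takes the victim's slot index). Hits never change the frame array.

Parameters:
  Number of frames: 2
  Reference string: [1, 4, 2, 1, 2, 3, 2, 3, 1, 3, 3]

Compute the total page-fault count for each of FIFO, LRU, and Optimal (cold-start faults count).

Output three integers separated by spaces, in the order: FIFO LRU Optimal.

--- FIFO ---
  step 0: ref 1 -> FAULT, frames=[1,-] (faults so far: 1)
  step 1: ref 4 -> FAULT, frames=[1,4] (faults so far: 2)
  step 2: ref 2 -> FAULT, evict 1, frames=[2,4] (faults so far: 3)
  step 3: ref 1 -> FAULT, evict 4, frames=[2,1] (faults so far: 4)
  step 4: ref 2 -> HIT, frames=[2,1] (faults so far: 4)
  step 5: ref 3 -> FAULT, evict 2, frames=[3,1] (faults so far: 5)
  step 6: ref 2 -> FAULT, evict 1, frames=[3,2] (faults so far: 6)
  step 7: ref 3 -> HIT, frames=[3,2] (faults so far: 6)
  step 8: ref 1 -> FAULT, evict 3, frames=[1,2] (faults so far: 7)
  step 9: ref 3 -> FAULT, evict 2, frames=[1,3] (faults so far: 8)
  step 10: ref 3 -> HIT, frames=[1,3] (faults so far: 8)
  FIFO total faults: 8
--- LRU ---
  step 0: ref 1 -> FAULT, frames=[1,-] (faults so far: 1)
  step 1: ref 4 -> FAULT, frames=[1,4] (faults so far: 2)
  step 2: ref 2 -> FAULT, evict 1, frames=[2,4] (faults so far: 3)
  step 3: ref 1 -> FAULT, evict 4, frames=[2,1] (faults so far: 4)
  step 4: ref 2 -> HIT, frames=[2,1] (faults so far: 4)
  step 5: ref 3 -> FAULT, evict 1, frames=[2,3] (faults so far: 5)
  step 6: ref 2 -> HIT, frames=[2,3] (faults so far: 5)
  step 7: ref 3 -> HIT, frames=[2,3] (faults so far: 5)
  step 8: ref 1 -> FAULT, evict 2, frames=[1,3] (faults so far: 6)
  step 9: ref 3 -> HIT, frames=[1,3] (faults so far: 6)
  step 10: ref 3 -> HIT, frames=[1,3] (faults so far: 6)
  LRU total faults: 6
--- Optimal ---
  step 0: ref 1 -> FAULT, frames=[1,-] (faults so far: 1)
  step 1: ref 4 -> FAULT, frames=[1,4] (faults so far: 2)
  step 2: ref 2 -> FAULT, evict 4, frames=[1,2] (faults so far: 3)
  step 3: ref 1 -> HIT, frames=[1,2] (faults so far: 3)
  step 4: ref 2 -> HIT, frames=[1,2] (faults so far: 3)
  step 5: ref 3 -> FAULT, evict 1, frames=[3,2] (faults so far: 4)
  step 6: ref 2 -> HIT, frames=[3,2] (faults so far: 4)
  step 7: ref 3 -> HIT, frames=[3,2] (faults so far: 4)
  step 8: ref 1 -> FAULT, evict 2, frames=[3,1] (faults so far: 5)
  step 9: ref 3 -> HIT, frames=[3,1] (faults so far: 5)
  step 10: ref 3 -> HIT, frames=[3,1] (faults so far: 5)
  Optimal total faults: 5

Answer: 8 6 5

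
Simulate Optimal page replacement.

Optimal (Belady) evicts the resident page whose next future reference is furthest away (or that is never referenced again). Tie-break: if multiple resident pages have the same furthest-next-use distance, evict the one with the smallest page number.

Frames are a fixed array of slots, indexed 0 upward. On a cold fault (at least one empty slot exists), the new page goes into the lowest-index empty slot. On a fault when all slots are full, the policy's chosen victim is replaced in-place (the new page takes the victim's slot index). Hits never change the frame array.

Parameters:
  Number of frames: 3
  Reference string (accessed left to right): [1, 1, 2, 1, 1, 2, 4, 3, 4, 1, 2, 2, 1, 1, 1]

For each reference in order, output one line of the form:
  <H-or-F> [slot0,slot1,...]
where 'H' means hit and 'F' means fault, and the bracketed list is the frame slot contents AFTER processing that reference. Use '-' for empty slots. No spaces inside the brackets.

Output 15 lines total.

F [1,-,-]
H [1,-,-]
F [1,2,-]
H [1,2,-]
H [1,2,-]
H [1,2,-]
F [1,2,4]
F [1,3,4]
H [1,3,4]
H [1,3,4]
F [1,2,4]
H [1,2,4]
H [1,2,4]
H [1,2,4]
H [1,2,4]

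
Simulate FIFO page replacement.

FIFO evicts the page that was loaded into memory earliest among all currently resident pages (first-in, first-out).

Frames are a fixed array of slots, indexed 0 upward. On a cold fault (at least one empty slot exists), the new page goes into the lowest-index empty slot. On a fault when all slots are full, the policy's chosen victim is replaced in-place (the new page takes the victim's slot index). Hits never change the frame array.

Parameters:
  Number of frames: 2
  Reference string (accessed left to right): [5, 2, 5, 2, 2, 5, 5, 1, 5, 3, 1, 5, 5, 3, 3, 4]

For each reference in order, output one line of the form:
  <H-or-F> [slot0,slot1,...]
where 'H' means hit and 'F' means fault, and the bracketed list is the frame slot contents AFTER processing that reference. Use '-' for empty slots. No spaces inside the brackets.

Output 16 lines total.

F [5,-]
F [5,2]
H [5,2]
H [5,2]
H [5,2]
H [5,2]
H [5,2]
F [1,2]
F [1,5]
F [3,5]
F [3,1]
F [5,1]
H [5,1]
F [5,3]
H [5,3]
F [4,3]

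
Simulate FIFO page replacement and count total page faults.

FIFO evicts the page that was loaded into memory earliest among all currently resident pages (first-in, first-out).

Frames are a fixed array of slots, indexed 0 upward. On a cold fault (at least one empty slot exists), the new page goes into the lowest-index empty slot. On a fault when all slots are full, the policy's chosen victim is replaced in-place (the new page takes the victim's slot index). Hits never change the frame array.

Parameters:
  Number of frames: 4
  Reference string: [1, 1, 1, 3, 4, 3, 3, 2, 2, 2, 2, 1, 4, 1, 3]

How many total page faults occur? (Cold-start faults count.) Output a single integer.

Step 0: ref 1 → FAULT, frames=[1,-,-,-]
Step 1: ref 1 → HIT, frames=[1,-,-,-]
Step 2: ref 1 → HIT, frames=[1,-,-,-]
Step 3: ref 3 → FAULT, frames=[1,3,-,-]
Step 4: ref 4 → FAULT, frames=[1,3,4,-]
Step 5: ref 3 → HIT, frames=[1,3,4,-]
Step 6: ref 3 → HIT, frames=[1,3,4,-]
Step 7: ref 2 → FAULT, frames=[1,3,4,2]
Step 8: ref 2 → HIT, frames=[1,3,4,2]
Step 9: ref 2 → HIT, frames=[1,3,4,2]
Step 10: ref 2 → HIT, frames=[1,3,4,2]
Step 11: ref 1 → HIT, frames=[1,3,4,2]
Step 12: ref 4 → HIT, frames=[1,3,4,2]
Step 13: ref 1 → HIT, frames=[1,3,4,2]
Step 14: ref 3 → HIT, frames=[1,3,4,2]
Total faults: 4

Answer: 4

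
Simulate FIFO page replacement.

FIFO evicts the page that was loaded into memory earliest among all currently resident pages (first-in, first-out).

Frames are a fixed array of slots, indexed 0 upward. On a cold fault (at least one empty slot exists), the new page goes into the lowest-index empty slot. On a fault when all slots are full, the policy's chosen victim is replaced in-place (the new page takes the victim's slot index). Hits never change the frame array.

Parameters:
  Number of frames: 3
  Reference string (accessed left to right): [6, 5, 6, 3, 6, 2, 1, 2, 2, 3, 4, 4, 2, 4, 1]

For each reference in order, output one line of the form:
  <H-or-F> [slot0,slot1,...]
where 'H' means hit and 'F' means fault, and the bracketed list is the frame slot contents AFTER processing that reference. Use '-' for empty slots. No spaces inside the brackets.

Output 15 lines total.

F [6,-,-]
F [6,5,-]
H [6,5,-]
F [6,5,3]
H [6,5,3]
F [2,5,3]
F [2,1,3]
H [2,1,3]
H [2,1,3]
H [2,1,3]
F [2,1,4]
H [2,1,4]
H [2,1,4]
H [2,1,4]
H [2,1,4]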